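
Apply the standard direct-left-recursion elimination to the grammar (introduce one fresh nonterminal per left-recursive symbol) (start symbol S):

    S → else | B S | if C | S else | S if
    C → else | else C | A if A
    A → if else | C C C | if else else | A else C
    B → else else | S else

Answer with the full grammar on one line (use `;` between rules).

Directly left-recursive nonterminals: S, A.
For S: α = {else, if}, β = {else, B S, if C}. Rewrite as S → β S' and S' → α S' | ε.
For A: α = {else C}, β = {if else, C C C, if else else}. Rewrite as A → β A' and A' → α A' | ε.

S → else S' | B S S' | if C S'; C → else | else C | A if A; A → if else A' | C C C A' | if else else A'; B → else else | S else; S' → else S' | if S' | ε; A' → else C A' | ε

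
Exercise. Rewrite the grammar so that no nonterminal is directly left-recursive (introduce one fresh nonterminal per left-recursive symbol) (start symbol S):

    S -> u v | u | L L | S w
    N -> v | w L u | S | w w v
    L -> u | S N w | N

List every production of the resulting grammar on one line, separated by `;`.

Left recursion appears on S.
For S: α = {w}, β = {u v, u, L L}. Rewrite as S → β S' and S' → α S' | ε.

S -> u v S' | u S' | L L S'; N -> v | w L u | S | w w v; L -> u | S N w | N; S' -> w S' | ε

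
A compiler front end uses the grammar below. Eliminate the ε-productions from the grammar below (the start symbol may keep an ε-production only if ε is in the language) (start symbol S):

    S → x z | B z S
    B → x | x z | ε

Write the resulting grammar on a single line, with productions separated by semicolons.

The nullable symbols are {B}.
ε ∉ L(G), so no ε-production is kept.
Add the nullable-subset variants: S → B z S gives B z S | z S.

S → x z | B z S | z S; B → x | x z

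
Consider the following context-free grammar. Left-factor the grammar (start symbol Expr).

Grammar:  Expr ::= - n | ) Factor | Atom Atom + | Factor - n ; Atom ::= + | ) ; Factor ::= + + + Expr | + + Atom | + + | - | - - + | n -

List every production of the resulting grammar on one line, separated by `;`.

Factor has alternatives sharing prefix '+ +': factor to Factor → + + Factor1 with Factor1 → + Expr | Atom | ε.
Factor has alternatives sharing prefix '-': factor to Factor → - Factor2 with Factor2 → ε | - +.

Expr ::= - n | ) Factor | Atom Atom + | Factor - n; Atom ::= + | ); Factor ::= n - | + + Factor1 | - Factor2; Factor1 ::= + Expr | Atom | ε; Factor2 ::= ε | - +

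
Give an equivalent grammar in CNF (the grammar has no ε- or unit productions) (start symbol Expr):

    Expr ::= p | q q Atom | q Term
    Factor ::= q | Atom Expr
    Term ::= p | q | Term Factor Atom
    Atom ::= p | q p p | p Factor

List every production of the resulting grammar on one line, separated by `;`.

Introduce a nonterminal for each terminal appearing in a rule of length ≥ 2: X1 → q, X2 → p.
Binarize each right-hand side of length ≥ 3 by chaining fresh nonterminals (Y1, Y2, …): affected rules were Expr → X1 X1 Atom; Term → Term Factor Atom; Atom → X1 X2 X2.

Expr ::= p | X1 Y1 | X1 Term; Factor ::= q | Atom Expr; Term ::= p | q | Term Y2; Atom ::= p | X1 Y3 | X2 Factor; X1 ::= q; X2 ::= p; Y1 ::= X1 Atom; Y2 ::= Factor Atom; Y3 ::= X2 X2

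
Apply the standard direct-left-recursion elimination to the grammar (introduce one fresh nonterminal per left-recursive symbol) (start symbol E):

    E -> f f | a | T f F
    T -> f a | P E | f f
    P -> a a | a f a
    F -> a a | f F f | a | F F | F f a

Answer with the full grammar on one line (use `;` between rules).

E -> f f | a | T f F; T -> f a | P E | f f; P -> a a | a f a; F -> a a F' | f F f F' | a F'; F' -> F F' | f a F' | ε

Left recursion appears on F.
For F: α = {F, f a}, β = {a a, f F f, a}. Rewrite as F → β F' and F' → α F' | ε.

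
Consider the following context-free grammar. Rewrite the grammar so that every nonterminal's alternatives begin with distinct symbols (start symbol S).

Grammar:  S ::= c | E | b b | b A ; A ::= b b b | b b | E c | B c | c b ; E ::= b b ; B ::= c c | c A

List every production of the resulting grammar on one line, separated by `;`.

S has alternatives sharing prefix 'b': factor to S → b S' with S' → b | A.
A has alternatives sharing prefix 'b b': factor to A → b b A' with A' → b | ε.
B has alternatives sharing prefix 'c': factor to B → c B' with B' → c | A.

S ::= c | E | b S'; A ::= E c | B c | c b | b b A'; E ::= b b; B ::= c B'; S' ::= b | A; A' ::= b | eps; B' ::= c | A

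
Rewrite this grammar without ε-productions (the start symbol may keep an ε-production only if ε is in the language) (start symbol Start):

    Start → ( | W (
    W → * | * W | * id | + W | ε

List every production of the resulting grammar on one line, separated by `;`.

Nullable nonterminals: {W}.
ε ∉ L(G), so no ε-production is kept.
Add the nullable-subset variants: W → + W gives + W | +.

Start → ( | W (; W → * | * W | * id | + W | +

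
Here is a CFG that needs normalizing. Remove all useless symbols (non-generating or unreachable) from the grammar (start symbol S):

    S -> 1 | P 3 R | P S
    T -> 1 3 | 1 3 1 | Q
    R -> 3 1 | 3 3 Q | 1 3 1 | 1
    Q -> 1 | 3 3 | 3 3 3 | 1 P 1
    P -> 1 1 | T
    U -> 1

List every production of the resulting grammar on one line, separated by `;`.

S -> 1 | P 3 R | P S; T -> 1 3 | 1 3 1 | Q; R -> 3 1 | 3 3 Q | 1 3 1 | 1; Q -> 1 | 3 3 | 3 3 3 | 1 P 1; P -> 1 1 | T

Generating nonterminals: {P, Q, R, S, T, U}.
Reachable from S after that: {P, Q, R, S, T}.
Removed useless symbols: {U} and every production mentioning them.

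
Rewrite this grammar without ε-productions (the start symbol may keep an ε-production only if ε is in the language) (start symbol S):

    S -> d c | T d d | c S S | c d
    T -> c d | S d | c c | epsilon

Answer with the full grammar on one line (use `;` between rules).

S -> d c | T d d | d d | c S S | c d; T -> c d | S d | c c

The nullable symbols are {T}.
ε ∉ L(G), so no ε-production is kept.
Expand every rule over subsets of its nullable positions: S → T d d gives T d d | d d.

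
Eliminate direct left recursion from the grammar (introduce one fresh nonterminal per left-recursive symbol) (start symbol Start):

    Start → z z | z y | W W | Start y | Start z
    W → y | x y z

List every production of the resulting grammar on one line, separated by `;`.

Start → z z Start1 | z y Start1 | W W Start1; W → y | x y z; Start1 → y Start1 | z Start1 | ε

Directly left-recursive nonterminal: Start.
For Start: α = {y, z}, β = {z z, z y, W W}. Rewrite as Start → β Start1 and Start1 → α Start1 | ε.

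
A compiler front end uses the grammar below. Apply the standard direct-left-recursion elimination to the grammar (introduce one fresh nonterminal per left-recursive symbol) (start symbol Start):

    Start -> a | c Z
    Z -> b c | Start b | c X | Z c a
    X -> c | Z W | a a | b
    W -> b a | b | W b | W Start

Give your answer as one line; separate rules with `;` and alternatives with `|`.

Directly left-recursive nonterminals: Z, W.
For Z: α = {c a}, β = {b c, Start b, c X}. Rewrite as Z → β Z1 and Z1 → α Z1 | ε.
For W: α = {b, Start}, β = {b a, b}. Rewrite as W → β W1 and W1 → α W1 | ε.

Start -> a | c Z; Z -> b c Z1 | Start b Z1 | c X Z1; X -> c | Z W | a a | b; W -> b a W1 | b W1; Z1 -> c a Z1 | ε; W1 -> b W1 | Start W1 | ε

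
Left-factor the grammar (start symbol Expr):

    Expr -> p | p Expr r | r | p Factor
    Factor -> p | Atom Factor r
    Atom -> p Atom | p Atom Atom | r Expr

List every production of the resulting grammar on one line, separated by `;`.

Expr -> r | p Expr1; Factor -> p | Atom Factor r; Atom -> r Expr | p Atom Atom1; Expr1 -> ε | Expr r | Factor; Atom1 -> ε | Atom

Expr has alternatives sharing prefix 'p': factor to Expr → p Expr1 with Expr1 → ε | Expr r | Factor.
Atom has alternatives sharing prefix 'p Atom': factor to Atom → p Atom Atom1 with Atom1 → ε | Atom.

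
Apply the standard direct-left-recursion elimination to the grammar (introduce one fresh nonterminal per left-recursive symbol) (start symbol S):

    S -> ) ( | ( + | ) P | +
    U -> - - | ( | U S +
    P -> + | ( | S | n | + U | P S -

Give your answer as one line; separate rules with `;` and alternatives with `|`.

S -> ) ( | ( + | ) P | +; U -> - - U' | ( U'; P -> + P' | ( P' | S P' | n P' | + U P'; U' -> S + U' | epsilon; P' -> S - P' | epsilon

Directly left-recursive nonterminals: U, P.
For U: α = {S +}, β = {- -, (}. Rewrite as U → β U' and U' → α U' | ε.
For P: α = {S -}, β = {+, (, S, n, + U}. Rewrite as P → β P' and P' → α P' | ε.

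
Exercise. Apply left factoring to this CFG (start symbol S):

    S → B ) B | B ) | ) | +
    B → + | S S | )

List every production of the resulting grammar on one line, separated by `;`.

S has alternatives sharing prefix 'B )': factor to S → B ) S' with S' → B | ε.

S → ) | + | B ) S'; B → + | S S | ); S' → B | ε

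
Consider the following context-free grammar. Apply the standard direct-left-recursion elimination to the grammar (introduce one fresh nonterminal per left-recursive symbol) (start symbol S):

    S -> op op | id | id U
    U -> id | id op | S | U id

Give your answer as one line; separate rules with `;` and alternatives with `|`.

Directly left-recursive nonterminal: U.
For U: α = {id}, β = {id, id op, S}. Rewrite as U → β U' and U' → α U' | ε.

S -> op op | id | id U; U -> id U' | id op U' | S U'; U' -> id U' | ε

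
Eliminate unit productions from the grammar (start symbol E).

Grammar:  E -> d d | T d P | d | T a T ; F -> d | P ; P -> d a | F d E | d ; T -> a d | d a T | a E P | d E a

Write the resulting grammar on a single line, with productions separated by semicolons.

Unit pairs: F ⇒* {P}.
For every A with A ⇒* B via unit rules, add B's non-unit alternatives to A; then delete every rule of the form X → Y.

E -> d d | T d P | d | T a T; F -> d | d a | F d E; P -> d a | F d E | d; T -> a d | d a T | a E P | d E a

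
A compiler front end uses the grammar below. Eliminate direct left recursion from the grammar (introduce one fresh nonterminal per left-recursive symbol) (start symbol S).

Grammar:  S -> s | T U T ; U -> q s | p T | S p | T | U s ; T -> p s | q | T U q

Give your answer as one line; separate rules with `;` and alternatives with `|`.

Directly left-recursive nonterminals: U, T.
For U: α = {s}, β = {q s, p T, S p, T}. Rewrite as U → β U' and U' → α U' | ε.
For T: α = {U q}, β = {p s, q}. Rewrite as T → β T' and T' → α T' | ε.

S -> s | T U T; U -> q s U' | p T U' | S p U' | T U'; T -> p s T' | q T'; U' -> s U' | ε; T' -> U q T' | ε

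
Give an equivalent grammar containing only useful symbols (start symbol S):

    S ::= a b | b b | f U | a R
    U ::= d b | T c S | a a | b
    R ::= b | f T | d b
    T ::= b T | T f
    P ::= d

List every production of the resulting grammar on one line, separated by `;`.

Generating nonterminals: {P, R, S, U}.
Reachable from S after that: {R, S, U}.
Removed useless symbols: {P, T} and every production mentioning them.

S ::= a b | b b | f U | a R; U ::= d b | a a | b; R ::= b | d b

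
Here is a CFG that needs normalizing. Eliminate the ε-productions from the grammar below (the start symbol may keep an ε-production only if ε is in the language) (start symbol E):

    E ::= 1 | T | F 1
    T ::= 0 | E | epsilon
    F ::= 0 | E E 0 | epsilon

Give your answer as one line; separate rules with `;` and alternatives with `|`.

The nullable symbols are {E, F, T}.
ε ∈ L(G) since E is nullable, so keep E → ε.
Expand every rule over subsets of its nullable positions: F → E E 0 gives E E 0 | E 0.

E ::= 1 | T | F 1 | epsilon; T ::= 0 | E; F ::= 0 | E E 0 | E 0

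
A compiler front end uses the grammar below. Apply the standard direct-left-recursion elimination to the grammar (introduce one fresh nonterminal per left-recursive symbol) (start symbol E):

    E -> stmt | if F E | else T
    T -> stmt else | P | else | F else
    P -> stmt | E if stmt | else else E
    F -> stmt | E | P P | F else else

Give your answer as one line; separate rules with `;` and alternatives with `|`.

Left recursion appears on F.
For F: α = {else else}, β = {stmt, E, P P}. Rewrite as F → β F' and F' → α F' | ε.

E -> stmt | if F E | else T; T -> stmt else | P | else | F else; P -> stmt | E if stmt | else else E; F -> stmt F' | E F' | P P F'; F' -> else else F' | epsilon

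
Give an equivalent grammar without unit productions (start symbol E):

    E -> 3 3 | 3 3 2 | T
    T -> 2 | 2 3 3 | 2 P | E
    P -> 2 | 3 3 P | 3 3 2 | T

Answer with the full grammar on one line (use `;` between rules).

E -> 3 3 | 3 3 2 | 2 | 2 3 3 | 2 P; T -> 3 3 | 3 3 2 | 2 | 2 3 3 | 2 P; P -> 3 3 | 3 3 2 | 2 | 3 3 P | 2 3 3 | 2 P

Unit pairs: E ⇒* {T}; P ⇒* {E, T}; T ⇒* {E}.
For every A with A ⇒* B via unit rules, add B's non-unit alternatives to A; then delete every rule of the form X → Y.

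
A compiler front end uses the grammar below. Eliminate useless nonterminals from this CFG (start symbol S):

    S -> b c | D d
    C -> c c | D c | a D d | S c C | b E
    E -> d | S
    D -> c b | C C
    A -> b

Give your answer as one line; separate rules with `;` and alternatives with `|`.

S -> b c | D d; C -> c c | D c | a D d | S c C | b E; E -> d | S; D -> c b | C C

Generating nonterminals: {A, C, D, E, S}.
Reachable from S after that: {C, D, E, S}.
Removed useless symbols: {A} and every production mentioning them.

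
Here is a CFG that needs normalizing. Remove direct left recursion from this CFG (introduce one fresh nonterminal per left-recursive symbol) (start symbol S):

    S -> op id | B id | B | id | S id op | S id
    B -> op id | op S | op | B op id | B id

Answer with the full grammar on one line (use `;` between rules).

S, B are directly left-recursive.
For S: α = {id op, id}, β = {op id, B id, B, id}. Rewrite as S → β S' and S' → α S' | ε.
For B: α = {op id, id}, β = {op id, op S, op}. Rewrite as B → β B' and B' → α B' | ε.

S -> op id S' | B id S' | B S' | id S'; B -> op id B' | op S B' | op B'; S' -> id op S' | id S' | ε; B' -> op id B' | id B' | ε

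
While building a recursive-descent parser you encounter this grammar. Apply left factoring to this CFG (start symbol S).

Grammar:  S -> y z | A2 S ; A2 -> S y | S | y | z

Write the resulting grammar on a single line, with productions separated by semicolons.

S -> y z | A2 S; A2 -> y | z | S A2'; A2' -> y | ε

A2 has alternatives sharing prefix 'S': factor to A2 → S A2' with A2' → y | ε.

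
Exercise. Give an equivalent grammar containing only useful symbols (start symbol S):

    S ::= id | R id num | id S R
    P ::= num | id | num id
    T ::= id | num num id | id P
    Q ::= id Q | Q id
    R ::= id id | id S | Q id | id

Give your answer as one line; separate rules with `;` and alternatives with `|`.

Generating nonterminals: {P, R, S, T}.
Reachable from S after that: {R, S}.
Removed useless symbols: {P, Q, T} and every production mentioning them.

S ::= id | R id num | id S R; R ::= id id | id S | id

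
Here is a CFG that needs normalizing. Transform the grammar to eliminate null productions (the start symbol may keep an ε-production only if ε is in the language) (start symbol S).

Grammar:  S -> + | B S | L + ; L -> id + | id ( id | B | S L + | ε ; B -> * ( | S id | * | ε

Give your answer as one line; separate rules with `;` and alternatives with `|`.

Nullable set = {B, L}.
ε ∉ L(G), so no ε-production is kept.
For each production, add variants omitting each subset of nullable occurrences: L → S L + gives S L + | S +.

S -> + | B S | L +; L -> id + | id ( id | B | S L + | S +; B -> * ( | S id | *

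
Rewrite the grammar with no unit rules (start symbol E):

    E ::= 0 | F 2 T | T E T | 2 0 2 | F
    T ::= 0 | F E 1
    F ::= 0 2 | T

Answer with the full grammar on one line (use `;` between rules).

Unit pairs: E ⇒* {F, T}; F ⇒* {T}.
Replace each nonterminal's rules with the union of the non-unit rules of every nonterminal it unit-derives.

E ::= 0 | F 2 T | T E T | 2 0 2 | 0 2 | F E 1; T ::= 0 | F E 1; F ::= 0 2 | 0 | F E 1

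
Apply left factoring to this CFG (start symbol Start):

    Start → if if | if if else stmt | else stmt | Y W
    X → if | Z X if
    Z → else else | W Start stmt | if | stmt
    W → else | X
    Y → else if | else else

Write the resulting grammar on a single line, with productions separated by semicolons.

Start has alternatives sharing prefix 'if if': factor to Start → if if Start1 with Start1 → ε | else stmt.
Y has alternatives sharing prefix 'else': factor to Y → else Y1 with Y1 → if | else.

Start → else stmt | Y W | if if Start1; X → if | Z X if; Z → else else | W Start stmt | if | stmt; W → else | X; Y → else Y1; Start1 → ε | else stmt; Y1 → if | else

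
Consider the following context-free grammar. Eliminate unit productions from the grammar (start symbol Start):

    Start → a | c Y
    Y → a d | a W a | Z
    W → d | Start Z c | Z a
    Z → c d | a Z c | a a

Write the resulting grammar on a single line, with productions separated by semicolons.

Start → a | c Y; Y → c d | a Z c | a a | a d | a W a; W → d | Start Z c | Z a; Z → c d | a Z c | a a

Unit pairs: Y ⇒* {Z}.
Replace each nonterminal's rules with the union of the non-unit rules of every nonterminal it unit-derives.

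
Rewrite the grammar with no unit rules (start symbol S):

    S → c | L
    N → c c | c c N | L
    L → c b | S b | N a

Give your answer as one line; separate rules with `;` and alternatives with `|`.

S → c b | S b | N a | c; N → c b | S b | N a | c c | c c N; L → c b | S b | N a

Unit pairs: N ⇒* {L}; S ⇒* {L}.
Replace each nonterminal's rules with the union of the non-unit rules of every nonterminal it unit-derives.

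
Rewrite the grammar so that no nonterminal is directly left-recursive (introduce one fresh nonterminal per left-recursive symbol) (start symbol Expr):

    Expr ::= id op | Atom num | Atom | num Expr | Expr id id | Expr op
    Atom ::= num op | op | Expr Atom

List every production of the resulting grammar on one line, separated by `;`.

Directly left-recursive nonterminal: Expr.
For Expr: α = {id id, op}, β = {id op, Atom num, Atom, num Expr}. Rewrite as Expr → β Expr1 and Expr1 → α Expr1 | ε.

Expr ::= id op Expr1 | Atom num Expr1 | Atom Expr1 | num Expr Expr1; Atom ::= num op | op | Expr Atom; Expr1 ::= id id Expr1 | op Expr1 | ε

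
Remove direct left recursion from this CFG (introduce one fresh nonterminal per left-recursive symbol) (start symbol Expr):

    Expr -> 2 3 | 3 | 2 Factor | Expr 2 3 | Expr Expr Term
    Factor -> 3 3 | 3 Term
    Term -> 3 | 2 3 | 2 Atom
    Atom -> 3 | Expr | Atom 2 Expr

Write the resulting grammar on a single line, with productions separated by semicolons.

Left recursion appears on Expr, Atom.
For Expr: α = {2 3, Expr Term}, β = {2 3, 3, 2 Factor}. Rewrite as Expr → β Expr1 and Expr1 → α Expr1 | ε.
For Atom: α = {2 Expr}, β = {3, Expr}. Rewrite as Atom → β Atom1 and Atom1 → α Atom1 | ε.

Expr -> 2 3 Expr1 | 3 Expr1 | 2 Factor Expr1; Factor -> 3 3 | 3 Term; Term -> 3 | 2 3 | 2 Atom; Atom -> 3 Atom1 | Expr Atom1; Expr1 -> 2 3 Expr1 | Expr Term Expr1 | epsilon; Atom1 -> 2 Expr Atom1 | epsilon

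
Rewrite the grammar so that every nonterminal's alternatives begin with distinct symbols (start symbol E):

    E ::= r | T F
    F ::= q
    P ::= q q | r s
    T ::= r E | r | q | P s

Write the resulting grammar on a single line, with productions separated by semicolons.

E ::= r | T F; F ::= q; P ::= q q | r s; T ::= q | P s | r T'; T' ::= E | ε

T has alternatives sharing prefix 'r': factor to T → r T' with T' → E | ε.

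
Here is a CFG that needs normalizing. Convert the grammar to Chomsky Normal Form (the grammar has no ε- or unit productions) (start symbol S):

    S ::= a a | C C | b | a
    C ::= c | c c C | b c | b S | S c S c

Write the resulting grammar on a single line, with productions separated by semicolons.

Introduce a nonterminal for each terminal appearing in a rule of length ≥ 2: X1 → a, X2 → c, X3 → b.
Binarize each right-hand side of length ≥ 3 by chaining fresh nonterminals (Y1, Y2, …): affected rules were C → X2 X2 C; C → S X2 S X2.

S ::= X1 X1 | C C | b | a; C ::= c | X2 Y1 | X3 X2 | X3 S | S Y2; X1 ::= a; X2 ::= c; X3 ::= b; Y1 ::= X2 C; Y2 ::= X2 Y3; Y3 ::= S X2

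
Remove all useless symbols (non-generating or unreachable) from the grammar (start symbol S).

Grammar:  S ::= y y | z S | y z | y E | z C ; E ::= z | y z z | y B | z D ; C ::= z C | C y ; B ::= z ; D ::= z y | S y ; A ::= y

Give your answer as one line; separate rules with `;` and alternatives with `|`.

Generating nonterminals: {A, B, D, E, S}.
Reachable from S after that: {B, D, E, S}.
Removed useless symbols: {A, C} and every production mentioning them.

S ::= y y | z S | y z | y E; E ::= z | y z z | y B | z D; B ::= z; D ::= z y | S y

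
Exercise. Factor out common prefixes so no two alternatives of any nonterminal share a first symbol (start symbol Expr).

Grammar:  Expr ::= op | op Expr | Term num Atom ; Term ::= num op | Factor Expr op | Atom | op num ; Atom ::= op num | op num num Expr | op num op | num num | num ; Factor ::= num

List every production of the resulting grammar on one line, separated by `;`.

Expr ::= Term num Atom | op Expr1; Term ::= num op | Factor Expr op | Atom | op num; Atom ::= op num Atom1 | num Atom2; Factor ::= num; Expr1 ::= ε | Expr; Atom1 ::= ε | num Expr | op; Atom2 ::= num | ε

Expr has alternatives sharing prefix 'op': factor to Expr → op Expr1 with Expr1 → ε | Expr.
Atom has alternatives sharing prefix 'op num': factor to Atom → op num Atom1 with Atom1 → ε | num Expr | op.
Atom has alternatives sharing prefix 'num': factor to Atom → num Atom2 with Atom2 → num | ε.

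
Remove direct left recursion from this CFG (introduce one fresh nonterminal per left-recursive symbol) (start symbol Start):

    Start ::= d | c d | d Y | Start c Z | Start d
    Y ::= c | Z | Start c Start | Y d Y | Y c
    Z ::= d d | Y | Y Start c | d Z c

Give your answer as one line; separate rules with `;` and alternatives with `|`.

Start ::= d Start1 | c d Start1 | d Y Start1; Y ::= c Y1 | Z Y1 | Start c Start Y1; Z ::= d d | Y | Y Start c | d Z c; Start1 ::= c Z Start1 | d Start1 | ε; Y1 ::= d Y Y1 | c Y1 | ε

Directly left-recursive nonterminals: Start, Y.
For Start: α = {c Z, d}, β = {d, c d, d Y}. Rewrite as Start → β Start1 and Start1 → α Start1 | ε.
For Y: α = {d Y, c}, β = {c, Z, Start c Start}. Rewrite as Y → β Y1 and Y1 → α Y1 | ε.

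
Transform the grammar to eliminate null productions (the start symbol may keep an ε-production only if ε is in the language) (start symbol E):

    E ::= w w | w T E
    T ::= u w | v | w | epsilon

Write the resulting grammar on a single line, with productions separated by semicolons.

Nullable nonterminals: {T}.
ε ∉ L(G), so no ε-production is kept.
Add the nullable-subset variants: E → w T E gives w T E | w E.

E ::= w w | w T E | w E; T ::= u w | v | w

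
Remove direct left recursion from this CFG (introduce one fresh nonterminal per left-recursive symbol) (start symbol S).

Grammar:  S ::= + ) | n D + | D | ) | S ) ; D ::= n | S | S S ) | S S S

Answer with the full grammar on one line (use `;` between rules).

Directly left-recursive nonterminal: S.
For S: α = {)}, β = {+ ), n D +, D, )}. Rewrite as S → β S' and S' → α S' | ε.

S ::= + ) S' | n D + S' | D S' | ) S'; D ::= n | S | S S ) | S S S; S' ::= ) S' | epsilon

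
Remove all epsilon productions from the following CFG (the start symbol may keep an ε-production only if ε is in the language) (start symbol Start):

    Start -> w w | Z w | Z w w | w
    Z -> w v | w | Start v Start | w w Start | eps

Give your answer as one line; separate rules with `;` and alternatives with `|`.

Start -> w w | Z w | w | Z w w; Z -> w v | w | Start v Start | w w Start

The nullable symbols are {Z}.
ε ∉ L(G), so no ε-production is kept.
Add the nullable-subset variants: Start → Z w gives Z w | w.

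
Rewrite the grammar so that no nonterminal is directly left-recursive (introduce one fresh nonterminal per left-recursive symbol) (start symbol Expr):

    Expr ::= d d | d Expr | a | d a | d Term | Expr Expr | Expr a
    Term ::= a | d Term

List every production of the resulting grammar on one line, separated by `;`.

Directly left-recursive nonterminal: Expr.
For Expr: α = {Expr, a}, β = {d d, d Expr, a, d a, d Term}. Rewrite as Expr → β Expr1 and Expr1 → α Expr1 | ε.

Expr ::= d d Expr1 | d Expr Expr1 | a Expr1 | d a Expr1 | d Term Expr1; Term ::= a | d Term; Expr1 ::= Expr Expr1 | a Expr1 | ε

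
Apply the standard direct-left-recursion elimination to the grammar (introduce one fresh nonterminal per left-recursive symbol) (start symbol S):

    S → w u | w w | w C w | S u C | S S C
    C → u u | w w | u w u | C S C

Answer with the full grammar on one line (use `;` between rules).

S → w u S' | w w S' | w C w S'; C → u u C' | w w C' | u w u C'; S' → u C S' | S C S' | ε; C' → S C C' | ε

S, C are directly left-recursive.
For S: α = {u C, S C}, β = {w u, w w, w C w}. Rewrite as S → β S' and S' → α S' | ε.
For C: α = {S C}, β = {u u, w w, u w u}. Rewrite as C → β C' and C' → α C' | ε.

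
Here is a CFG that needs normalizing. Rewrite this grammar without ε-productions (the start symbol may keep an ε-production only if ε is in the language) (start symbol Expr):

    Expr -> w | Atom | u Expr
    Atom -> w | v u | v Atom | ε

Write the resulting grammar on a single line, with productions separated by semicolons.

Expr -> w | Atom | u Expr | u | ε; Atom -> w | v u | v Atom | v

The nullable symbols are {Atom, Expr}.
ε ∈ L(G) since Expr is nullable, so keep Expr → ε.
Add the nullable-subset variants: Expr → u Expr gives u Expr | u. Atom → v Atom gives v Atom | v.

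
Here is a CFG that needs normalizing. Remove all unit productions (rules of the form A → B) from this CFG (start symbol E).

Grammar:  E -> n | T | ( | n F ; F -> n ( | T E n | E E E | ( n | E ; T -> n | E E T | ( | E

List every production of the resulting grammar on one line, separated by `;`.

E -> n | ( | n F | E E T; F -> n | ( | n F | n ( | T E n | E E E | ( n | E E T; T -> n | ( | n F | E E T

Unit pairs: E ⇒* {T}; F ⇒* {E, T}; T ⇒* {E}.
Replace each nonterminal's rules with the union of the non-unit rules of every nonterminal it unit-derives.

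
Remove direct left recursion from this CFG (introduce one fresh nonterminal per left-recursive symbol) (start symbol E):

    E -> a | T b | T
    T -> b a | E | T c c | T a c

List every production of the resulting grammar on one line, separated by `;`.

E -> a | T b | T; T -> b a T' | E T'; T' -> c c T' | a c T' | ε

T is directly left-recursive.
For T: α = {c c, a c}, β = {b a, E}. Rewrite as T → β T' and T' → α T' | ε.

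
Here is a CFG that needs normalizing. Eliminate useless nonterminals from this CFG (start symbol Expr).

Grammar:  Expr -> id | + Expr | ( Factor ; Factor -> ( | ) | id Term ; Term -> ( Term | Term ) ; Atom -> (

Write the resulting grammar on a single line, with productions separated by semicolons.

Expr -> id | + Expr | ( Factor; Factor -> ( | )

Generating nonterminals: {Atom, Expr, Factor}.
Reachable from Expr after that: {Expr, Factor}.
Removed useless symbols: {Atom, Term} and every production mentioning them.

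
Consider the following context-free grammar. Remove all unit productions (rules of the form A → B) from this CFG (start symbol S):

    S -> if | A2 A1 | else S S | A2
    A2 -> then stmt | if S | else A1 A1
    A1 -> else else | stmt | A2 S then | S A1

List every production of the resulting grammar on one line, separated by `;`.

Unit pairs: S ⇒* {A2}.
For every A with A ⇒* B via unit rules, add B's non-unit alternatives to A; then delete every rule of the form X → Y.

S -> then stmt | if S | else A1 A1 | if | A2 A1 | else S S; A2 -> then stmt | if S | else A1 A1; A1 -> else else | stmt | A2 S then | S A1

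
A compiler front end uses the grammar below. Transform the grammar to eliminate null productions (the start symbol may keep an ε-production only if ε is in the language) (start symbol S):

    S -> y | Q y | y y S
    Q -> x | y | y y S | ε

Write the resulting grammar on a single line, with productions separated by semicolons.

Nullable nonterminals: {Q}.
ε ∉ L(G), so no ε-production is kept.

S -> y | Q y | y y S; Q -> x | y | y y S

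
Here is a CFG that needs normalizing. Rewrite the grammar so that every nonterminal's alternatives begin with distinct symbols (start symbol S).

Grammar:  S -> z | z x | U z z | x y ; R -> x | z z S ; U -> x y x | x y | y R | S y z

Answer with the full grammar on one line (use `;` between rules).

S has alternatives sharing prefix 'z': factor to S → z S' with S' → ε | x.
U has alternatives sharing prefix 'x y': factor to U → x y U' with U' → x | ε.

S -> U z z | x y | z S'; R -> x | z z S; U -> y R | S y z | x y U'; S' -> ε | x; U' -> x | ε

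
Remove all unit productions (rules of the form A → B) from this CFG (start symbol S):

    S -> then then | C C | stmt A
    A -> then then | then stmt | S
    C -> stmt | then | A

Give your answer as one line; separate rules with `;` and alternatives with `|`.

S -> then then | C C | stmt A; A -> then then | C C | stmt A | then stmt; C -> stmt | then | then then | C C | stmt A | then stmt

Unit pairs: A ⇒* {S}; C ⇒* {A, S}.
For each unit pair (A, B), copy every non-unit production of B to A, then drop all unit productions.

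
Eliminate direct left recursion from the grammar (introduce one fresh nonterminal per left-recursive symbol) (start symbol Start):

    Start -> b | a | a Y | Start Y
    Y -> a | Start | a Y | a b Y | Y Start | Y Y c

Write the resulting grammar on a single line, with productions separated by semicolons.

Left recursion appears on Start, Y.
For Start: α = {Y}, β = {b, a, a Y}. Rewrite as Start → β Start1 and Start1 → α Start1 | ε.
For Y: α = {Start, Y c}, β = {a, Start, a Y, a b Y}. Rewrite as Y → β Y1 and Y1 → α Y1 | ε.

Start -> b Start1 | a Start1 | a Y Start1; Y -> a Y1 | Start Y1 | a Y Y1 | a b Y Y1; Start1 -> Y Start1 | ε; Y1 -> Start Y1 | Y c Y1 | ε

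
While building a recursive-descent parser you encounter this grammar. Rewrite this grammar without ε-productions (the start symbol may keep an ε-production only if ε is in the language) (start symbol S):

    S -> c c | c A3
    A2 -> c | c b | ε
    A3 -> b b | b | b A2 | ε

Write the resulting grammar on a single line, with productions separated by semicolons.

S -> c c | c A3 | c; A2 -> c | c b; A3 -> b b | b | b A2

The nullable symbols are {A2, A3}.
ε ∉ L(G), so no ε-production is kept.
Expand every rule over subsets of its nullable positions: S → c A3 gives c A3 | c.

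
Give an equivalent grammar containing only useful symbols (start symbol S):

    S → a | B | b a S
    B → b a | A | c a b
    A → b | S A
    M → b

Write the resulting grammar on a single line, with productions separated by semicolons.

Generating nonterminals: {A, B, M, S}.
Reachable from S after that: {A, B, S}.
Removed useless symbols: {M} and every production mentioning them.

S → a | B | b a S; B → b a | A | c a b; A → b | S A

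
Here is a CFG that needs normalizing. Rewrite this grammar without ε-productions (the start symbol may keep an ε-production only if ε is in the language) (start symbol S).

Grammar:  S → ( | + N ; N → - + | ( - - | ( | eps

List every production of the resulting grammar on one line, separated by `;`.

Nullable set = {N}.
ε ∉ L(G), so no ε-production is kept.
Add the nullable-subset variants: S → + N gives + N | +.

S → ( | + N | +; N → - + | ( - - | (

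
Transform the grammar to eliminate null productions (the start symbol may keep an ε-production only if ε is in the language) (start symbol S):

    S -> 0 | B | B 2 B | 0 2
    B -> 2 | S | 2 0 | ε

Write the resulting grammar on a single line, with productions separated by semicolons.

Nullable set = {B, S}.
ε ∈ L(G) since S is nullable, so keep S → ε.
Add the nullable-subset variants: S → B 2 B gives B 2 B | B 2 | 2 B | 2.

S -> 0 | B | B 2 B | B 2 | 2 B | 2 | 0 2 | ε; B -> 2 | S | 2 0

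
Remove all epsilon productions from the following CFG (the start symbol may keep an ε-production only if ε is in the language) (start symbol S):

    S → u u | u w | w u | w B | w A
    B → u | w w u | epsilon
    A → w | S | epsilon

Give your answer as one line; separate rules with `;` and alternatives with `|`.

Nullable nonterminals: {A, B}.
ε ∉ L(G), so no ε-production is kept.
Add the nullable-subset variants: S → w B gives w B | w.

S → u u | u w | w u | w B | w | w A; B → u | w w u; A → w | S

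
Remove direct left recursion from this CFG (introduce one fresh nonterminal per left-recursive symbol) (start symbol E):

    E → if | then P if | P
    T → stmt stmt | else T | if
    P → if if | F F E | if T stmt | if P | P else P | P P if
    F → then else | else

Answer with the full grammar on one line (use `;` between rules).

Directly left-recursive nonterminal: P.
For P: α = {else P, P if}, β = {if if, F F E, if T stmt, if P}. Rewrite as P → β P' and P' → α P' | ε.

E → if | then P if | P; T → stmt stmt | else T | if; P → if if P' | F F E P' | if T stmt P' | if P P'; F → then else | else; P' → else P P' | P if P' | ε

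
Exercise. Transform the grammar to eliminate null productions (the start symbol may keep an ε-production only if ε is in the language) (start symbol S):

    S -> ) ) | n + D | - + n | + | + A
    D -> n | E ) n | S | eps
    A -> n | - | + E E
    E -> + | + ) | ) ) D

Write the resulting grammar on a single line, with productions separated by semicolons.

The nullable symbols are {D}.
ε ∉ L(G), so no ε-production is kept.
For each production, add variants omitting each subset of nullable occurrences: S → n + D gives n + D | n +. E → ) ) D gives ) ) D | ) ).

S -> ) ) | n + D | n + | - + n | + | + A; D -> n | E ) n | S; A -> n | - | + E E; E -> + | + ) | ) ) D | ) )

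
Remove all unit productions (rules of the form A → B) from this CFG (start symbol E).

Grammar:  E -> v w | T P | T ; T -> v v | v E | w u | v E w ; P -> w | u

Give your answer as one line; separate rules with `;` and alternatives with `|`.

E -> v w | T P | v v | v E | w u | v E w; T -> v v | v E | w u | v E w; P -> w | u

Unit pairs: E ⇒* {T}.
For each unit pair (A, B), copy every non-unit production of B to A, then drop all unit productions.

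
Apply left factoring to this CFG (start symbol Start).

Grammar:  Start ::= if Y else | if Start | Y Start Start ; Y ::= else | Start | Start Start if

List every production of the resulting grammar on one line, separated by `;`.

Start has alternatives sharing prefix 'if': factor to Start → if Start1 with Start1 → Y else | Start.
Y has alternatives sharing prefix 'Start': factor to Y → Start Y1 with Y1 → ε | Start if.

Start ::= Y Start Start | if Start1; Y ::= else | Start Y1; Start1 ::= Y else | Start; Y1 ::= ε | Start if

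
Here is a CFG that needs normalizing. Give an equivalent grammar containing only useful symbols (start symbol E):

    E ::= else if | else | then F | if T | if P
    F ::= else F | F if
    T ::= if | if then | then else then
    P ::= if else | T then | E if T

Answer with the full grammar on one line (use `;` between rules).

E ::= else if | else | if T | if P; T ::= if | if then | then else then; P ::= if else | T then | E if T

Generating nonterminals: {E, P, T}.
Reachable from E after that: {E, P, T}.
Removed useless symbols: {F} and every production mentioning them.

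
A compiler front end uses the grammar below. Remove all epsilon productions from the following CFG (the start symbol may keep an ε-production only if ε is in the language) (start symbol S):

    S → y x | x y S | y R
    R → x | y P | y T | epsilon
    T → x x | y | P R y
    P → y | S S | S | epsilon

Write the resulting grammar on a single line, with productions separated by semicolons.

S → y x | x y S | y R | y; R → x | y P | y | y T; T → x x | y | P R y | P y | R y; P → y | S S | S

Nullable set = {P, R}.
ε ∉ L(G), so no ε-production is kept.
Expand every rule over subsets of its nullable positions: S → y R gives y R | y. R → y P gives y P | y. T → P R y gives P R y | P y | R y.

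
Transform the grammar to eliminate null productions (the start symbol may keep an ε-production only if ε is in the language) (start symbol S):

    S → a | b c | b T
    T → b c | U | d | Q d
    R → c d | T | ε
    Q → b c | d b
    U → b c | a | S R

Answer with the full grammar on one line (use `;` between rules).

Nullable set = {R}.
ε ∉ L(G), so no ε-production is kept.
Expand every rule over subsets of its nullable positions: U → S R gives S R | S.

S → a | b c | b T; T → b c | U | d | Q d; R → c d | T; Q → b c | d b; U → b c | a | S R | S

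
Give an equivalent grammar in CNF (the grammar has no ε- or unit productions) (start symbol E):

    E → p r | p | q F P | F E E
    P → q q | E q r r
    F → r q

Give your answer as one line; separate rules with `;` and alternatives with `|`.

E → X1 X2 | p | X3 Y1 | F Y2; P → X3 X3 | E Y3; F → X2 X3; X1 → p; X2 → r; X3 → q; Y1 → F P; Y2 → E E; Y3 → X3 Y4; Y4 → X2 X2

Introduce a nonterminal for each terminal appearing in a rule of length ≥ 2: X1 → p, X2 → r, X3 → q.
Binarize each right-hand side of length ≥ 3 by chaining fresh nonterminals (Y1, Y2, …): affected rules were E → X3 F P; E → F E E; P → E X3 X2 X2.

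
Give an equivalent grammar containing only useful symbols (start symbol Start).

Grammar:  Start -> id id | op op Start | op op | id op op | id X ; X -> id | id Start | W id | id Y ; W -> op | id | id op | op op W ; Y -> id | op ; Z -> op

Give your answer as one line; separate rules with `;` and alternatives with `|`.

Generating nonterminals: {Start, W, X, Y, Z}.
Reachable from Start after that: {Start, W, X, Y}.
Removed useless symbols: {Z} and every production mentioning them.

Start -> id id | op op Start | op op | id op op | id X; X -> id | id Start | W id | id Y; W -> op | id | id op | op op W; Y -> id | op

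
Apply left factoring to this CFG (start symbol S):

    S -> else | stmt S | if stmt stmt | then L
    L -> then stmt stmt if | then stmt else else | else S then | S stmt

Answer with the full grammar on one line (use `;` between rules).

S -> else | stmt S | if stmt stmt | then L; L -> else S then | S stmt | then stmt L'; L' -> stmt if | else else

L has alternatives sharing prefix 'then stmt': factor to L → then stmt L' with L' → stmt if | else else.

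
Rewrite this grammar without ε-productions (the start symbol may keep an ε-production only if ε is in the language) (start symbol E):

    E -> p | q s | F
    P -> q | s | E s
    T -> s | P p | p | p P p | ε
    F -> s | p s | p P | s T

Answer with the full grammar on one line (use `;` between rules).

E -> p | q s | F; P -> q | s | E s; T -> s | P p | p | p P p; F -> s | p s | p P | s T

The nullable symbols are {T}.
ε ∉ L(G), so no ε-production is kept.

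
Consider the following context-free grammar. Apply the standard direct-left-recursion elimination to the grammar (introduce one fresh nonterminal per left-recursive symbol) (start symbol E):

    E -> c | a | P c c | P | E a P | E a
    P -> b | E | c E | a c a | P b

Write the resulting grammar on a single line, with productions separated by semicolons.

E -> c E' | a E' | P c c E' | P E'; P -> b P' | E P' | c E P' | a c a P'; E' -> a P E' | a E' | ε; P' -> b P' | ε

E, P are directly left-recursive.
For E: α = {a P, a}, β = {c, a, P c c, P}. Rewrite as E → β E' and E' → α E' | ε.
For P: α = {b}, β = {b, E, c E, a c a}. Rewrite as P → β P' and P' → α P' | ε.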